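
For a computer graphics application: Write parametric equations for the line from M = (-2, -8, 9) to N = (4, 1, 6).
Direction vector d = N - M = (6, 9, -3)
x = -2 + 6t, y = -8 + 9t, z = 9 - 3t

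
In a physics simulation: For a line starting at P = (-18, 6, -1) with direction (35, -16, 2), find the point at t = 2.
P(2) = (-18 + 35(2), 6 + (-16)(2), -1 + 2(2)) = (52, -26, 3)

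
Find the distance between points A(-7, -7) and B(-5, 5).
Using the distance formula: d = sqrt((x₂-x₁)² + (y₂-y₁)²)
dx = (-5) - (-7) = 2
dy = 5 - (-7) = 12
d = sqrt(2² + 12²) = sqrt(4 + 144) = sqrt(148) = 12.17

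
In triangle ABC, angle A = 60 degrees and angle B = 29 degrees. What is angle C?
Sum of angles in a triangle = 180 degrees
Third angle = 180 - 60 - 29
Third angle = 91 degrees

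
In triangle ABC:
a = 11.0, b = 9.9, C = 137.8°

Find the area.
Using A = ½ab·sin(C):
A = ½·11.0·9.9·sin(137.8°) = ½·108.9·0.671721 = 36.58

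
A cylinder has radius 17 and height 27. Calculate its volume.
Volume = pi * r² * h
Volume = pi * 17² * 27
Volume = pi * 289 * 27
Volume = pi * 7803
Volume = 24513.85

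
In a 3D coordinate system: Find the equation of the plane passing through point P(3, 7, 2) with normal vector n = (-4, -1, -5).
d = n·P = (-4)(3) + (-1)(7) + (-5)(2) = -29
Plane: -4x - y - 5z = -29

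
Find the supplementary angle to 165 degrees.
Supplementary angles sum to 180 degrees.
Other angle = 180 - 165
Other angle = 15 degrees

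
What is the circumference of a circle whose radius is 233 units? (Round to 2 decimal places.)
Circumference = 2 * pi * r
Circumference = 2 * pi * 233
Circumference = 1463.98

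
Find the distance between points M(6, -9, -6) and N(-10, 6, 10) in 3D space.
d = √[(-16)² + (15)² + (16)²] = √737 = 27.15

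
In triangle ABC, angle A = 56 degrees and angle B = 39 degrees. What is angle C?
Sum of angles in a triangle = 180 degrees
Third angle = 180 - 56 - 39
Third angle = 85 degrees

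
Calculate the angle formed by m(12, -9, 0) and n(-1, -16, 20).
m·n = 132, |m|² = 225, |n|² = 657
cos θ = 132/√147825 ≈ 0.3433
θ ≈ 69.92°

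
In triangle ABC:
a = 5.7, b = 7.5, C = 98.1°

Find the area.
Using A = ½ab·sin(C):
A = ½·5.7·7.5·sin(98.1°) = ½·42.75·0.990024 = 21.16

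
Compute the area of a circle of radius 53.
Area = pi * r²
Area = pi * 53²
Area = pi * 2809
Area = 8824.73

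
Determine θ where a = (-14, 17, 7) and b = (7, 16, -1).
a·b = 167, |a|² = 534, |b|² = 306
cos θ = 167/√163404 ≈ 0.4131
θ ≈ 65.6°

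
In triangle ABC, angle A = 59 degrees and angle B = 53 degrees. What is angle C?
Sum of angles in a triangle = 180 degrees
Third angle = 180 - 59 - 53
Third angle = 68 degrees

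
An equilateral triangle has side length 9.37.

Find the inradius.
For an equilateral triangle, r = s/(2√3) where s is the side.
r = 9.37/(2√3) = 9.37/3.464102 = 2.705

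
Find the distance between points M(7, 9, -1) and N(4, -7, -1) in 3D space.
d = √[(-3)² + (-16)² + (0)²] = √265 = 16.28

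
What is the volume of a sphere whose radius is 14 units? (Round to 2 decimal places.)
Volume = (4/3) * pi * r³
Volume = (4/3) * pi * 14³
Volume = (4/3) * pi * 2744
Volume = 11494.04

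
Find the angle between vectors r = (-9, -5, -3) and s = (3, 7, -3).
r·s = -53, |r|² = 115, |s|² = 67
cos θ = -53/√7705 ≈ -0.6038
θ ≈ 127.1°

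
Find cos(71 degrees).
cos(71 degrees) = 0.3256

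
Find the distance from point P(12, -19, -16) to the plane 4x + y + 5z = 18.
d = |4(12) + 1(-19) + 5(-16) - (18)| / √(4² + 1² + 5²) = 69/√42 = 10.65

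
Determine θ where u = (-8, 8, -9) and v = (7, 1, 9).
u·v = -129, |u|² = 209, |v|² = 131
cos θ = -129/√27379 ≈ -0.7796
θ ≈ 141.2°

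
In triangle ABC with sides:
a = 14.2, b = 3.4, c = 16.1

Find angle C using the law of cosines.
cos(C) = (a² + b² - c²)/(2ab)
cos(C) = (14.2² + 3.4² - 16.1²)/(2·14.2·3.4) = -46.01/96.56 = -0.476491
C = arccos(-0.476491) = 118.5°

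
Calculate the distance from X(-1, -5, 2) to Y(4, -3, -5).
d = √[(5)² + (2)² + (-7)²] = √78 = 8.832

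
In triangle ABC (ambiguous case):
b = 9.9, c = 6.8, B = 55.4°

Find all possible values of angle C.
sin(C)/c = sin(B)/b  →  sin(C) = c·sin(B)/b = 6.8·sin(55.4°)/9.9 = 0.565387
C₁ = arcsin(0.565387) = 34.43°,  C₂ = 180° - C₁ = 145.57°
Check C₂: A = 180° - 55.4° - 145.57° = -20.97° ≤ 0, rejected
C = 34.43° (one solution)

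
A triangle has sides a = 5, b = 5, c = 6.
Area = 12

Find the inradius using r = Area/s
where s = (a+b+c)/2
s = (5+5+6)/2 = 8
r = Area/s = 12/8 = 1.5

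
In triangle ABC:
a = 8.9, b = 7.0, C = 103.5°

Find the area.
Using A = ½ab·sin(C):
A = ½·8.9·7.0·sin(103.5°) = ½·62.3·0.972370 = 30.29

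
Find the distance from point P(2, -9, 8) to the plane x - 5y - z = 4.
d = |1(2) + (-5)(-9) + (-1)(8) - (4)| / √(1² + (-5)² + (-1)²) = 35/√27 = 6.736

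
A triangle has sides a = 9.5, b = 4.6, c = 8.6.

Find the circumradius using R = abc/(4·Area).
s = (a+b+c)/2 = 11.35
Area = √(s(s-a)(s-b)(s-c)) = √(11.35·1.85·6.75·2.75) = 19.7425
R = abc/(4·Area) = (9.5·4.6·8.6)/(4·19.7425) = 375.82/78.97 = 4.759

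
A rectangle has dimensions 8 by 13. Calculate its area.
Area = length * width
Area = 8 * 13
Area = 104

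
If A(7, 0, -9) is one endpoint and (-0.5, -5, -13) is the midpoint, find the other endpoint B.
B = (2×(-0.5) - 7, 2×(-5) - 0, 2×(-13) - (-9)) = (-8, -10, -17)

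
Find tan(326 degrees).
tan(326 degrees) = -0.6745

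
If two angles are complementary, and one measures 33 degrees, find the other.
Complementary angles sum to 90 degrees.
Other angle = 90 - 33
Other angle = 57 degrees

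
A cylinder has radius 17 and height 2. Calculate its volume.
Volume = pi * r² * h
Volume = pi * 17² * 2
Volume = pi * 289 * 2
Volume = pi * 578
Volume = 1815.84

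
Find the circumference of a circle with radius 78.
Circumference = 2 * pi * r
Circumference = 2 * pi * 78
Circumference = 490.09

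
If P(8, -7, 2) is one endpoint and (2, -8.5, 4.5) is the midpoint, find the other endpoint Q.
Q = (2×2 - 8, 2×(-8.5) - (-7), 2×4.5 - 2) = (-4, -10, 7)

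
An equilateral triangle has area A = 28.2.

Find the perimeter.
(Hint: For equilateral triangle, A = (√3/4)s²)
A = (√3/4)s²  →  s² = 4A/√3 = 4·28.2/√3 = 65.1251
s = 8.07001
Perimeter = 3s = 24.21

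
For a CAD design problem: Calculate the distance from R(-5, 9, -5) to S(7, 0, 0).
d = √[(12)² + (-9)² + (5)²] = √250 = 15.81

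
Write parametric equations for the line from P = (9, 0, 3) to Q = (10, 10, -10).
Direction vector d = Q - P = (1, 10, -13)
x = 9 + t, y = 0 + 10t, z = 3 - 13t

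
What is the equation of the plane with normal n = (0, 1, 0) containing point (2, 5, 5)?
d = n·P = (0)(2) + (1)(5) + (0)(5) = 5
Plane: y = 5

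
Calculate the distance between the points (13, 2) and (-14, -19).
Using the distance formula: d = sqrt((x₂-x₁)² + (y₂-y₁)²)
dx = (-14) - 13 = -27
dy = (-19) - 2 = -21
d = sqrt((-27)² + (-21)²) = sqrt(729 + 441) = sqrt(1170) = 34.21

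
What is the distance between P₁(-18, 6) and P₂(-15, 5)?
Using the distance formula: d = sqrt((x₂-x₁)² + (y₂-y₁)²)
dx = (-15) - (-18) = 3
dy = 5 - 6 = -1
d = sqrt(3² + (-1)²) = sqrt(9 + 1) = sqrt(10) = 3.16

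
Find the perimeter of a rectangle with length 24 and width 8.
Perimeter = 2 * (length + width)
Perimeter = 2 * (24 + 8)
Perimeter = 2 * 32
Perimeter = 64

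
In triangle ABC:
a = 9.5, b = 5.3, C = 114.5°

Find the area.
Using A = ½ab·sin(C):
A = ½·9.5·5.3·sin(114.5°) = ½·50.35·0.909961 = 22.91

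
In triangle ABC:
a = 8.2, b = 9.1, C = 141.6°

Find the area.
Using A = ½ab·sin(C):
A = ½·8.2·9.1·sin(141.6°) = ½·74.62·0.621148 = 23.18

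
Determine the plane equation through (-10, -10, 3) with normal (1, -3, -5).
d = n·P = (1)(-10) + (-3)(-10) + (-5)(3) = 5
Plane: x - 3y - 5z = 5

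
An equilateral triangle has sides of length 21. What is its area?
Area = (sqrt(3)/4) * s²
Area = (sqrt(3)/4) * 21²
Area = (sqrt(3)/4) * 441
Area = 190.96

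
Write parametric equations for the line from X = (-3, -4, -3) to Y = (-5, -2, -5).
Direction vector d = Y - X = (-2, 2, -2)
x = -3 - 2t, y = -4 + 2t, z = -3 - 2t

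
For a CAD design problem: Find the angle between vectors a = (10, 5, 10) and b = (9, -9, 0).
a·b = 45, |a|² = 225, |b|² = 162
cos θ = 45/√36450 ≈ 0.2357
θ ≈ 76.37°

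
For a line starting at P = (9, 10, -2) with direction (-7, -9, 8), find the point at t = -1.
P(-1) = (9 + (-7)(-1), 10 + (-9)(-1), -2 + 8(-1)) = (16, 19, -10)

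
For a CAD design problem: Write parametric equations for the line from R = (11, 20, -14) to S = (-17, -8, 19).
Direction vector d = S - R = (-28, -28, 33)
x = 11 - 28t, y = 20 - 28t, z = -14 + 33t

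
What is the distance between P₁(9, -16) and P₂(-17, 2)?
Using the distance formula: d = sqrt((x₂-x₁)² + (y₂-y₁)²)
dx = (-17) - 9 = -26
dy = 2 - (-16) = 18
d = sqrt((-26)² + 18²) = sqrt(676 + 324) = sqrt(1000) = 31.62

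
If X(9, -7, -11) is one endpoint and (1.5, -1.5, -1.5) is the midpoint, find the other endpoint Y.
Y = (2×1.5 - 9, 2×(-1.5) - (-7), 2×(-1.5) - (-11)) = (-6, 4, 8)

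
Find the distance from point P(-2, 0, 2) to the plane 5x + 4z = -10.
d = |5(-2) + 0(0) + 4(2) - (-10)| / √(5² + 0² + 4²) = 8/√41 = 1.249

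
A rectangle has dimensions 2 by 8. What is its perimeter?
Perimeter = 2 * (length + width)
Perimeter = 2 * (2 + 8)
Perimeter = 2 * 10
Perimeter = 20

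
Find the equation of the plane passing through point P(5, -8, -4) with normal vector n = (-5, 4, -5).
d = n·P = (-5)(5) + (4)(-8) + (-5)(-4) = -37
Plane: -5x + 4y - 5z = -37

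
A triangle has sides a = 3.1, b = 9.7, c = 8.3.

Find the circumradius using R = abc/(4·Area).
s = (a+b+c)/2 = 10.55
Area = √(s(s-a)(s-b)(s-c)) = √(10.55·7.45·0.85·2.25) = 12.2604
R = abc/(4·Area) = (3.1·9.7·8.3)/(4·12.2604) = 249.581/49.0416 = 5.089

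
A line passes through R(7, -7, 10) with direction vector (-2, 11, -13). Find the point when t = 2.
P(2) = (7 + (-2)(2), -7 + 11(2), 10 + (-13)(2)) = (3, 15, -16)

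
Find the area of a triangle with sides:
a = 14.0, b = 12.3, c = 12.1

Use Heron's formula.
s = (a+b+c)/2 = (14.0+12.3+12.1)/2 = 19.2
A = √(s(s-a)(s-b)(s-c)) = √(19.2·5.2·6.9·7.1)
A = √4891.16 = 69.94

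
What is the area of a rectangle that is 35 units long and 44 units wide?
Area = length * width
Area = 35 * 44
Area = 1540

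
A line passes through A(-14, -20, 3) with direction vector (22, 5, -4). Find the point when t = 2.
P(2) = (-14 + 22(2), -20 + 5(2), 3 + (-4)(2)) = (30, -10, -5)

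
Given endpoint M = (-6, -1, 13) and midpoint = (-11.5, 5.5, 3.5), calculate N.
N = (2×(-11.5) - (-6), 2×5.5 - (-1), 2×3.5 - 13) = (-17, 12, -6)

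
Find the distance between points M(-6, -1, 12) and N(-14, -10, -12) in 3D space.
d = √[(-8)² + (-9)² + (-24)²] = √721 = 26.85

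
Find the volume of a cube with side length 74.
Volume = s³
Volume = 74³
Volume = 405224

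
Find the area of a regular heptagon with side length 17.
For a regular 7-gon with side length s = 17:
Apothem a = s / (2*tan(pi/7)) = 17 / (2*tan(pi/7)) ≈ 17.6504
Perimeter P = 7 * 17 = 119
Area = (1/2) * P * a = (1/2) * 119 * 17.6504 = 1050.20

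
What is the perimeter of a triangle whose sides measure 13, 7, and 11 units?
Perimeter = sum of all sides
Perimeter = 13 + 7 + 11
Perimeter = 31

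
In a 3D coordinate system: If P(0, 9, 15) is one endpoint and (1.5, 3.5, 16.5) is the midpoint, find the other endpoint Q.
Q = (2×1.5 - 0, 2×3.5 - 9, 2×16.5 - 15) = (3, -2, 18)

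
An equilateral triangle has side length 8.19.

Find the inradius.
For an equilateral triangle, r = s/(2√3) where s is the side.
r = 8.19/(2√3) = 8.19/3.464102 = 2.364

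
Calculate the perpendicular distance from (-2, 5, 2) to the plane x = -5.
d = |1(-2) + 0(5) + 0(2) - (-5)| / √(1² + 0² + 0²) = 3/√1 = 3.0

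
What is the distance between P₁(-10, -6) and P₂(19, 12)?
Using the distance formula: d = sqrt((x₂-x₁)² + (y₂-y₁)²)
dx = 19 - (-10) = 29
dy = 12 - (-6) = 18
d = sqrt(29² + 18²) = sqrt(841 + 324) = sqrt(1165) = 34.13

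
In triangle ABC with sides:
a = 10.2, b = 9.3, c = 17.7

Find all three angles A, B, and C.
By the law of cosines:
cos(A) = (b² + c² - a²)/(2bc) = 0.898305  →  A = 26.06°
cos(B) = (a² + c² - b²)/(2ac) = 0.916251  →  B = 23.62°
cos(C) = (a² + b² - c²)/(2ab) = -0.647059  →  C = 130.3°
Check: A + B + C = 180.0° ✓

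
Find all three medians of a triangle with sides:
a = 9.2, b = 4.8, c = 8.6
Using m_x = ½√(2y² + 2z² - x²):
m_a = ½√(2·4.8² + 2·8.6² - 9.2²) = ½√109.36 = 5.229
m_b = ½√(2·9.2² + 2·8.6² - 4.8²) = ½√294.16 = 8.576
m_c = ½√(2·9.2² + 2·4.8² - 8.6²) = ½√141.4 = 5.946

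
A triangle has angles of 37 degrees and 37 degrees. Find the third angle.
Sum of angles in a triangle = 180 degrees
Third angle = 180 - 37 - 37
Third angle = 106 degrees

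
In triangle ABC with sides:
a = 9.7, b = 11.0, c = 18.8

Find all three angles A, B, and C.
By the law of cosines:
cos(A) = (b² + c² - a²)/(2bc) = 0.919608  →  A = 23.13°
cos(B) = (a² + c² - b²)/(2ac) = 0.895290  →  B = 26.45°
cos(C) = (a² + b² - c²)/(2ab) = -0.648313  →  C = 130.4°
Check: A + B + C = 180.0° ✓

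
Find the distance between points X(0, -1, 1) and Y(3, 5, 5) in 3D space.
d = √[(3)² + (6)² + (4)²] = √61 = 7.81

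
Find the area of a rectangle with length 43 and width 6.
Area = length * width
Area = 43 * 6
Area = 258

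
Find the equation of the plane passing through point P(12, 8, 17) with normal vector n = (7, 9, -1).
d = n·P = (7)(12) + (9)(8) + (-1)(17) = 139
Plane: 7x + 9y - z = 139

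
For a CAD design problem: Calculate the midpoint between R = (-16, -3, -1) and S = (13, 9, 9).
Midpoint = ((-16+13)/2, (-3+9)/2, (-1+9)/2) = (-1.5, 3, 4)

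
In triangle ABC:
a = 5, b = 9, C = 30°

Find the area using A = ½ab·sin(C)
A = ½·5·9·sin(30°) = ½·45·0.500000 = 11.25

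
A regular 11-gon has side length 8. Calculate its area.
For a regular 11-gon with side length s = 8:
Apothem a = s / (2*tan(pi/11)) = 8 / (2*tan(pi/11)) ≈ 13.6227
Perimeter P = 11 * 8 = 88
Area = (1/2) * P * a = (1/2) * 88 * 13.6227 = 599.40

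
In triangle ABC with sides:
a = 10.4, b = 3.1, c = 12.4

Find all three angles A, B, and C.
By the law of cosines:
cos(A) = (b² + c² - a²)/(2bc) = 0.718132  →  A = 44.1°
cos(B) = (a² + c² - b²)/(2ac) = 0.978249  →  B = 11.97°
cos(C) = (a² + b² - c²)/(2ab) = -0.558158  →  C = 123.9°
Check: A + B + C = 180.0° ✓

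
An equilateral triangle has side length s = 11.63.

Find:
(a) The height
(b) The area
(a) Height h = s·√3/2 = 11.63·√3/2 = 10.07
(b) Area = (√3/4)·s² = (√3/4)·11.63² = (√3/4)·135.257 = 58.57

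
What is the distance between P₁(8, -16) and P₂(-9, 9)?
Using the distance formula: d = sqrt((x₂-x₁)² + (y₂-y₁)²)
dx = (-9) - 8 = -17
dy = 9 - (-16) = 25
d = sqrt((-17)² + 25²) = sqrt(289 + 625) = sqrt(914) = 30.23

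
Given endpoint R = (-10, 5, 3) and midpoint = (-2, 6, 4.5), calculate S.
S = (2×(-2) - (-10), 2×6 - 5, 2×4.5 - 3) = (6, 7, 6)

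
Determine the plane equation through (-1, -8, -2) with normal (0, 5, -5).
d = n·P = (0)(-1) + (5)(-8) + (-5)(-2) = -30
Plane: 5y - 5z = -30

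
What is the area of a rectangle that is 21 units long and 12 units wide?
Area = length * width
Area = 21 * 12
Area = 252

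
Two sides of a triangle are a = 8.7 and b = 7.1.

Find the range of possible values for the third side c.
By the triangle inequality: |a - b| < c < a + b
|8.7 - 7.1| < c < 8.7 + 7.1
1.6 < c < 15.8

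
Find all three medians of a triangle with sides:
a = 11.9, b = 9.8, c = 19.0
Using m_x = ½√(2y² + 2z² - x²):
m_a = ½√(2·9.8² + 2·19.0² - 11.9²) = ½√772.47 = 13.9
m_b = ½√(2·11.9² + 2·19.0² - 9.8²) = ½√909.18 = 15.08
m_c = ½√(2·11.9² + 2·9.8² - 19.0²) = ½√114.3 = 5.346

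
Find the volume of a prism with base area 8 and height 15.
Volume = base area * height
Volume = 8 * 15
Volume = 120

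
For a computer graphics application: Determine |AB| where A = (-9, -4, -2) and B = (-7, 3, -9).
d = √[(2)² + (7)² + (-7)²] = √102 = 10.1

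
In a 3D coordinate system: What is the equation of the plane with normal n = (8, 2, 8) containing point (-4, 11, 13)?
d = n·P = (8)(-4) + (2)(11) + (8)(13) = 94
Plane: 8x + 2y + 8z = 94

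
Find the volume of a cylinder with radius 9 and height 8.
Volume = pi * r² * h
Volume = pi * 9² * 8
Volume = pi * 81 * 8
Volume = pi * 648
Volume = 2035.75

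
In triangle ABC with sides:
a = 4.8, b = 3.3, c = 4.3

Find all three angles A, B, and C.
By the law of cosines:
cos(A) = (b² + c² - a²)/(2bc) = 0.223397  →  A = 77.09°
cos(B) = (a² + c² - b²)/(2ac) = 0.742248  →  B = 42.08°
cos(C) = (a² + b² - c²)/(2ab) = 0.487374  →  C = 60.83°
Check: A + B + C = 180.0° ✓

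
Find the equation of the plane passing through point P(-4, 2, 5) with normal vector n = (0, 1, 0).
d = n·P = (0)(-4) + (1)(2) + (0)(5) = 2
Plane: y = 2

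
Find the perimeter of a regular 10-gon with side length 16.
Perimeter = number of sides * side length
Perimeter = 10 * 16
Perimeter = 160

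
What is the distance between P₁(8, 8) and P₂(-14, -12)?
Using the distance formula: d = sqrt((x₂-x₁)² + (y₂-y₁)²)
dx = (-14) - 8 = -22
dy = (-12) - 8 = -20
d = sqrt((-22)² + (-20)²) = sqrt(484 + 400) = sqrt(884) = 29.73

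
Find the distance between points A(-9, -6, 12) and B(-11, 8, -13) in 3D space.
d = √[(-2)² + (14)² + (-25)²] = √825 = 28.72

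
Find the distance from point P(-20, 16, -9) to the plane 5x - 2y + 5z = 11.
d = |5(-20) + (-2)(16) + 5(-9) - (11)| / √(5² + (-2)² + 5²) = 188/√54 = 25.58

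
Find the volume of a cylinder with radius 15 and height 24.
Volume = pi * r² * h
Volume = pi * 15² * 24
Volume = pi * 225 * 24
Volume = pi * 5400
Volume = 16964.60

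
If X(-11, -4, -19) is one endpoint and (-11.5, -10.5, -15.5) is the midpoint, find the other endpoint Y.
Y = (2×(-11.5) - (-11), 2×(-10.5) - (-4), 2×(-15.5) - (-19)) = (-12, -17, -12)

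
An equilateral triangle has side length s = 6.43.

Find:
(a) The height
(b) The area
(a) Height h = s·√3/2 = 6.43·√3/2 = 5.569
(b) Area = (√3/4)·s² = (√3/4)·6.43² = (√3/4)·41.3449 = 17.9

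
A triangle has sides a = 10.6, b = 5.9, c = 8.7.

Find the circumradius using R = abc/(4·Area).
s = (a+b+c)/2 = 12.6
Area = √(s(s-a)(s-b)(s-c)) = √(12.6·2·6.7·3.9) = 25.6608
R = abc/(4·Area) = (10.6·5.9·8.7)/(4·25.6608) = 544.098/102.6432 = 5.301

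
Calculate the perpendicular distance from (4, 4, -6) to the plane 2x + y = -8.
d = |2(4) + 1(4) + 0(-6) - (-8)| / √(2² + 1² + 0²) = 20/√5 = 8.944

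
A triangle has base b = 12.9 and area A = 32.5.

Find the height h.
A = ½bh  →  h = 2A/b
h = 2·32.5/12.9 = 5.039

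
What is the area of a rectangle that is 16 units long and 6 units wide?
Area = length * width
Area = 16 * 6
Area = 96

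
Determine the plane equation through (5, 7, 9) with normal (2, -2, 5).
d = n·P = (2)(5) + (-2)(7) + (5)(9) = 41
Plane: 2x - 2y + 5z = 41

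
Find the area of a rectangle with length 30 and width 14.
Area = length * width
Area = 30 * 14
Area = 420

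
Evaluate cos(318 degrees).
cos(318 degrees) = 0.7431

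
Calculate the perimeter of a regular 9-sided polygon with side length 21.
Perimeter = number of sides * side length
Perimeter = 9 * 21
Perimeter = 189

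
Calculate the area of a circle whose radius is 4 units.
Area = pi * r²
Area = pi * 4²
Area = pi * 16
Area = 50.27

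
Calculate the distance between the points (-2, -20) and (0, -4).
Using the distance formula: d = sqrt((x₂-x₁)² + (y₂-y₁)²)
dx = 0 - (-2) = 2
dy = (-4) - (-20) = 16
d = sqrt(2² + 16²) = sqrt(4 + 256) = sqrt(260) = 16.12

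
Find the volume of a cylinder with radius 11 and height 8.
Volume = pi * r² * h
Volume = pi * 11² * 8
Volume = pi * 121 * 8
Volume = pi * 968
Volume = 3041.06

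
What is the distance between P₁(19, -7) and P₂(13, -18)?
Using the distance formula: d = sqrt((x₂-x₁)² + (y₂-y₁)²)
dx = 13 - 19 = -6
dy = (-18) - (-7) = -11
d = sqrt((-6)² + (-11)²) = sqrt(36 + 121) = sqrt(157) = 12.53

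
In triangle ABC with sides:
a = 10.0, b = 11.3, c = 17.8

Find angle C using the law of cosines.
cos(C) = (a² + b² - c²)/(2ab)
cos(C) = (10.0² + 11.3² - 17.8²)/(2·10.0·11.3) = -89.15/226 = -0.394469
C = arccos(-0.394469) = 113.2°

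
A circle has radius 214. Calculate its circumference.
Circumference = 2 * pi * r
Circumference = 2 * pi * 214
Circumference = 1344.60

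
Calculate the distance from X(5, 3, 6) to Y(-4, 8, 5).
d = √[(-9)² + (5)² + (-1)²] = √107 = 10.34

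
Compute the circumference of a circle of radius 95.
Circumference = 2 * pi * r
Circumference = 2 * pi * 95
Circumference = 596.90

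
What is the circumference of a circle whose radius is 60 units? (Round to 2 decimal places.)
Circumference = 2 * pi * r
Circumference = 2 * pi * 60
Circumference = 376.99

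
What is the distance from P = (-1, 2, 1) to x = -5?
d = |1(-1) + 0(2) + 0(1) - (-5)| / √(1² + 0² + 0²) = 4/√1 = 4.0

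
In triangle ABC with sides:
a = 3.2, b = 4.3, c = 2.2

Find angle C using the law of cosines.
cos(C) = (a² + b² - c²)/(2ab)
cos(C) = (3.2² + 4.3² - 2.2²)/(2·3.2·4.3) = 23.89/27.52 = 0.868096
C = arccos(0.868096) = 29.76°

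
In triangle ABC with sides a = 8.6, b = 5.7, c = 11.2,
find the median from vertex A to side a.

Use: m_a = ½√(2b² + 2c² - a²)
m_a = ½√(2·5.7² + 2·11.2² - 8.6²)
m_a = ½√(64.98 + 250.88 - 73.96) = ½√241.9 = 7.777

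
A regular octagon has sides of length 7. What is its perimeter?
Perimeter = number of sides * side length
Perimeter = 8 * 7
Perimeter = 56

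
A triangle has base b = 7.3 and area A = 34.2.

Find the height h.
A = ½bh  →  h = 2A/b
h = 2·34.2/7.3 = 9.37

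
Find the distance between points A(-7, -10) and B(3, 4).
Using the distance formula: d = sqrt((x₂-x₁)² + (y₂-y₁)²)
dx = 3 - (-7) = 10
dy = 4 - (-10) = 14
d = sqrt(10² + 14²) = sqrt(100 + 196) = sqrt(296) = 17.20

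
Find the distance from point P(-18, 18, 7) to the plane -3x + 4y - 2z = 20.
d = |(-3)(-18) + 4(18) + (-2)(7) - (20)| / √((-3)² + 4² + (-2)²) = 92/√29 = 17.08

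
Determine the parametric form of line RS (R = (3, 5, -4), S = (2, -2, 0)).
Direction vector d = S - R = (-1, -7, 4)
x = 3 - t, y = 5 - 7t, z = -4 + 4t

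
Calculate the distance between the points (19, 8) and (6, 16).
Using the distance formula: d = sqrt((x₂-x₁)² + (y₂-y₁)²)
dx = 6 - 19 = -13
dy = 16 - 8 = 8
d = sqrt((-13)² + 8²) = sqrt(169 + 64) = sqrt(233) = 15.26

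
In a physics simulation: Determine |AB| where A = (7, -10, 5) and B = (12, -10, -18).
d = √[(5)² + (0)² + (-23)²] = √554 = 23.54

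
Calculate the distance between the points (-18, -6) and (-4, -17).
Using the distance formula: d = sqrt((x₂-x₁)² + (y₂-y₁)²)
dx = (-4) - (-18) = 14
dy = (-17) - (-6) = -11
d = sqrt(14² + (-11)²) = sqrt(196 + 121) = sqrt(317) = 17.80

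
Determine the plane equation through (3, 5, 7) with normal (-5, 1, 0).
d = n·P = (-5)(3) + (1)(5) + (0)(7) = -10
Plane: -5x + y = -10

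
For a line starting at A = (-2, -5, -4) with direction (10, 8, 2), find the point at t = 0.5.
P(0.5) = (-2 + 10(0.5), -5 + 8(0.5), -4 + 2(0.5)) = (3, -1, -3)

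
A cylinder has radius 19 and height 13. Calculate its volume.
Volume = pi * r² * h
Volume = pi * 19² * 13
Volume = pi * 361 * 13
Volume = pi * 4693
Volume = 14743.49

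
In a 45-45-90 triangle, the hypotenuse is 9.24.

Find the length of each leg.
In a 45-45-90 triangle, hypotenuse = leg·√2  →  leg = hypotenuse/√2
leg = 9.24/√2 = 6.534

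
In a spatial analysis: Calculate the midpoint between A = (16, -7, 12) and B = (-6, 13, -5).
Midpoint = ((16-6)/2, (-7+13)/2, (12-5)/2) = (5, 3, 3.5)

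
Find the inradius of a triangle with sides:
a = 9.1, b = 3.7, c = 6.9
s = (a+b+c)/2 = (9.1+3.7+6.9)/2 = 9.85
Area = √(s(s-a)(s-b)(s-c)) = √(9.85·0.75·6.15·2.95) = 11.577
r = Area/s = 11.577/9.85 = 1.175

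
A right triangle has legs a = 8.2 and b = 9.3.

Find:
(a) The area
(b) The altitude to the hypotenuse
(a) Area = ½ab = ½·8.2·9.3 = 38.13
(b) Hypotenuse c = √(8.2² + 9.3²) = √153.73 = 12.3988
    Area = ½·c·h_c  →  h_c = 2·Area/c = 2·38.13/12.3988 = 6.151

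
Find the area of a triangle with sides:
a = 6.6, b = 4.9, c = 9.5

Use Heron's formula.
s = (a+b+c)/2 = (6.6+4.9+9.5)/2 = 10.5
A = √(s(s-a)(s-b)(s-c)) = √(10.5·3.9·5.6·1)
A = √229.32 = 15.14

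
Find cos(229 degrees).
cos(229 degrees) = -0.6561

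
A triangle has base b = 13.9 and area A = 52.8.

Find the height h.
A = ½bh  →  h = 2A/b
h = 2·52.8/13.9 = 7.597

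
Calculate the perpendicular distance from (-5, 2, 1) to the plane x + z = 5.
d = |1(-5) + 0(2) + 1(1) - (5)| / √(1² + 0² + 1²) = 9/√2 = 6.364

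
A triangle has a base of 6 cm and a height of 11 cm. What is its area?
Area = (1/2) * base * height
Area = (1/2) * 6 * 11
Area = 33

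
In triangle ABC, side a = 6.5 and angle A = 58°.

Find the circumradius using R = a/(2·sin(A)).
R = a/(2·sin(A)) = 6.5/(2·sin(58°))
R = 6.5/(2·0.848048) = 6.5/1.696096 = 3.832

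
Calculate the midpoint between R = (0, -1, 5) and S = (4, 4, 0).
Midpoint = ((0+4)/2, (-1+4)/2, (5+0)/2) = (2, 1.5, 2.5)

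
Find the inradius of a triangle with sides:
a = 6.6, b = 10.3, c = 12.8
s = (a+b+c)/2 = (6.6+10.3+12.8)/2 = 14.85
Area = √(s(s-a)(s-b)(s-c)) = √(14.85·8.25·4.55·2.05) = 33.8044
r = Area/s = 33.8044/14.85 = 2.276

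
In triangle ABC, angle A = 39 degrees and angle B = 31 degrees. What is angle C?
Sum of angles in a triangle = 180 degrees
Third angle = 180 - 39 - 31
Third angle = 110 degrees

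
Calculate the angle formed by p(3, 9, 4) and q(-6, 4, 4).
p·q = 34, |p|² = 106, |q|² = 68
cos θ = 34/√7208 ≈ 0.4005
θ ≈ 66.39°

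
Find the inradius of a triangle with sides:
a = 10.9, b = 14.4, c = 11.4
s = (a+b+c)/2 = (10.9+14.4+11.4)/2 = 18.35
Area = √(s(s-a)(s-b)(s-c)) = √(18.35·7.45·3.95·6.95) = 61.2614
r = Area/s = 61.2614/18.35 = 3.338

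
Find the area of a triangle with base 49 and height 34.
Area = (1/2) * base * height
Area = (1/2) * 49 * 34
Area = 833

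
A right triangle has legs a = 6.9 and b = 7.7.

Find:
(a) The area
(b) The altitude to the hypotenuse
(a) Area = ½ab = ½·6.9·7.7 = 26.565
(b) Hypotenuse c = √(6.9² + 7.7²) = √106.9 = 10.3392
    Area = ½·c·h_c  →  h_c = 2·Area/c = 2·26.565/10.3392 = 5.139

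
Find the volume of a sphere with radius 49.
Volume = (4/3) * pi * r³
Volume = (4/3) * pi * 49³
Volume = (4/3) * pi * 117649
Volume = 492806.98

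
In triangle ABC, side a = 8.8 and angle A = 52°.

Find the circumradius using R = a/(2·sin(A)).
R = a/(2·sin(A)) = 8.8/(2·sin(52°))
R = 8.8/(2·0.788011) = 8.8/1.576022 = 5.584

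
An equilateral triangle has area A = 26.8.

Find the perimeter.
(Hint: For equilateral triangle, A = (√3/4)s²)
A = (√3/4)s²  →  s² = 4A/√3 = 4·26.8/√3 = 61.8919
s = 7.86714
Perimeter = 3s = 23.6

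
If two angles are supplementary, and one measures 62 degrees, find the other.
Supplementary angles sum to 180 degrees.
Other angle = 180 - 62
Other angle = 118 degrees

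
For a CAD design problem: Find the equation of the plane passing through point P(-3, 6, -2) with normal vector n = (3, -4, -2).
d = n·P = (3)(-3) + (-4)(6) + (-2)(-2) = -29
Plane: 3x - 4y - 2z = -29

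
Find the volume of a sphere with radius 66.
Volume = (4/3) * pi * r³
Volume = (4/3) * pi * 66³
Volume = (4/3) * pi * 287496
Volume = 1204260.43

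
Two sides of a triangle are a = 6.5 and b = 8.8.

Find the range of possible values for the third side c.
By the triangle inequality: |a - b| < c < a + b
|6.5 - 8.8| < c < 6.5 + 8.8
2.3 < c < 15.3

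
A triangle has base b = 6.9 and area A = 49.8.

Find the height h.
A = ½bh  →  h = 2A/b
h = 2·49.8/6.9 = 14.43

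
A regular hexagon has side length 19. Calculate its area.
For a regular 6-gon with side length s = 19:
Apothem a = s / (2*tan(pi/6)) = 19 / (2*tan(pi/6)) ≈ 16.4545
Perimeter P = 6 * 19 = 114
Area = (1/2) * P * a = (1/2) * 114 * 16.4545 = 937.91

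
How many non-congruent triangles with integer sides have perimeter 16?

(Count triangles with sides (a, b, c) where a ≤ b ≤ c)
With a ≤ b ≤ c and a + b + c = 16, the triangle inequality a + b > c gives c < 16/2, so c ≤ 7.
Iterate a from 1 to ⌊p/3⌋ = 5; for each a, b ranges from a to ⌊(p−a)/2⌋ with c = p − a − b, keeping only c ≥ b.
Triples: (2, 7, 7), (3, 6, 7), (4, 5, 7), …
Count = 5 triangles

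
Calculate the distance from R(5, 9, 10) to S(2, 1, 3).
d = √[(-3)² + (-8)² + (-7)²] = √122 = 11.05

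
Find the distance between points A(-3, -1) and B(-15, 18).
Using the distance formula: d = sqrt((x₂-x₁)² + (y₂-y₁)²)
dx = (-15) - (-3) = -12
dy = 18 - (-1) = 19
d = sqrt((-12)² + 19²) = sqrt(144 + 361) = sqrt(505) = 22.47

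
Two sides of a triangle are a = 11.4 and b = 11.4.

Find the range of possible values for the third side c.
By the triangle inequality: |a - b| < c < a + b
|11.4 - 11.4| < c < 11.4 + 11.4
0 < c < 22.8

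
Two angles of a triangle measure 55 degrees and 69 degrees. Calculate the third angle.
Sum of angles in a triangle = 180 degrees
Third angle = 180 - 55 - 69
Third angle = 56 degrees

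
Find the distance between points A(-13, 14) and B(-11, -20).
Using the distance formula: d = sqrt((x₂-x₁)² + (y₂-y₁)²)
dx = (-11) - (-13) = 2
dy = (-20) - 14 = -34
d = sqrt(2² + (-34)²) = sqrt(4 + 1156) = sqrt(1160) = 34.06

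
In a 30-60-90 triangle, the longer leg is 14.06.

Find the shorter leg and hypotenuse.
In a 30-60-90 triangle, sides are in ratio 1 : √3 : 2.
Long leg = short leg·√3  →  short leg = 14.06/√3 = 8.118
Hypotenuse = 2·(short leg) = 2·14.06/√3 = 16.24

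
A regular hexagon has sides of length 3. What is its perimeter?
Perimeter = number of sides * side length
Perimeter = 6 * 3
Perimeter = 18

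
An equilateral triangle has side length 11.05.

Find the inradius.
For an equilateral triangle, r = s/(2√3) where s is the side.
r = 11.05/(2√3) = 11.05/3.464102 = 3.19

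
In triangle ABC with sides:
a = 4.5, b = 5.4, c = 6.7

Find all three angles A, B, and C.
By the law of cosines:
cos(A) = (b² + c² - a²)/(2bc) = 0.743505  →  A = 41.97°
cos(B) = (a² + c² - b²)/(2ac) = 0.596683  →  B = 53.37°
cos(C) = (a² + b² - c²)/(2ab) = 0.093004  →  C = 84.66°
Check: A + B + C = 180.0° ✓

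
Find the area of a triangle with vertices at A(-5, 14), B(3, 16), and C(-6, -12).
Using the coordinate formula: Area = (1/2)|x₁(y₂-y₃) + x₂(y₃-y₁) + x₃(y₁-y₂)|
Area = (1/2)|(-5)(16-(-12)) + 3((-12)-14) + (-6)(14-16)|
Area = (1/2)|(-5)*28 + 3*(-26) + (-6)*(-2)|
Area = (1/2)|(-140) + (-78) + 12|
Area = (1/2)*206 = 103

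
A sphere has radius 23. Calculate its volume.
Volume = (4/3) * pi * r³
Volume = (4/3) * pi * 23³
Volume = (4/3) * pi * 12167
Volume = 50965.01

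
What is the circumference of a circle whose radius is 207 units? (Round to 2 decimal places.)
Circumference = 2 * pi * r
Circumference = 2 * pi * 207
Circumference = 1300.62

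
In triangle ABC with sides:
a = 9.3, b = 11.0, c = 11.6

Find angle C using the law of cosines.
cos(C) = (a² + b² - c²)/(2ab)
cos(C) = (9.3² + 11.0² - 11.6²)/(2·9.3·11.0) = 72.93/204.6 = 0.356452
C = arccos(0.356452) = 69.12°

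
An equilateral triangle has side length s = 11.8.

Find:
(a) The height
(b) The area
(a) Height h = s·√3/2 = 11.8·√3/2 = 10.22
(b) Area = (√3/4)·s² = (√3/4)·11.8² = (√3/4)·139.24 = 60.29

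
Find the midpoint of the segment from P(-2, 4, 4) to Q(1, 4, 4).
Midpoint = ((-2+1)/2, (4+4)/2, (4+4)/2) = (-0.5, 4, 4)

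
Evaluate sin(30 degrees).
sin(30 degrees) = 1/2
Decimal approximation: 0.5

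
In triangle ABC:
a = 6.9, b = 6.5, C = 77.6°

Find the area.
Using A = ½ab·sin(C):
A = ½·6.9·6.5·sin(77.6°) = ½·44.85·0.976672 = 21.9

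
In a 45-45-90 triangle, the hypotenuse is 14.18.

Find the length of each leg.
In a 45-45-90 triangle, hypotenuse = leg·√2  →  leg = hypotenuse/√2
leg = 14.18/√2 = 10.03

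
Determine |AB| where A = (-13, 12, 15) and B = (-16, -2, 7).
d = √[(-3)² + (-14)² + (-8)²] = √269 = 16.4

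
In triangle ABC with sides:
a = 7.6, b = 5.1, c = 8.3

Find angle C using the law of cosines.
cos(C) = (a² + b² - c²)/(2ab)
cos(C) = (7.6² + 5.1² - 8.3²)/(2·7.6·5.1) = 14.88/77.52 = 0.191950
C = arccos(0.191950) = 78.93°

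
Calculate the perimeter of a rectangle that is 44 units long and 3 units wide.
Perimeter = 2 * (length + width)
Perimeter = 2 * (44 + 3)
Perimeter = 2 * 47
Perimeter = 94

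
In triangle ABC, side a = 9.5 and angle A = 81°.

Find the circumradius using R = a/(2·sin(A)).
R = a/(2·sin(A)) = 9.5/(2·sin(81°))
R = 9.5/(2·0.987688) = 9.5/1.975377 = 4.809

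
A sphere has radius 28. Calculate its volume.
Volume = (4/3) * pi * r³
Volume = (4/3) * pi * 28³
Volume = (4/3) * pi * 21952
Volume = 91952.32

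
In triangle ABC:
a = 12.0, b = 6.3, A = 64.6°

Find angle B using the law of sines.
sin(B)/b = sin(A)/a
sin(B) = b·sin(A)/a = 6.3·sin(64.6°)/12.0 = 0.474251
B = arcsin(0.474251) = 28.31°  (b ≤ a, so B ≤ A and the acute solution is unique)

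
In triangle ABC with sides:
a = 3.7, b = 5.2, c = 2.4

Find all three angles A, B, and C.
By the law of cosines:
cos(A) = (b² + c² - a²)/(2bc) = 0.765625  →  A = 40.04°
cos(B) = (a² + c² - b²)/(2ac) = -0.427365  →  B = 115.3°
cos(C) = (a² + b² - c²)/(2ab) = 0.908784  →  C = 24.66°
Check: A + B + C = 180.0° ✓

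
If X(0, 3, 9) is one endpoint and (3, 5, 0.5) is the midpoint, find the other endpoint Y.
Y = (2×3 - 0, 2×5 - 3, 2×0.5 - 9) = (6, 7, -8)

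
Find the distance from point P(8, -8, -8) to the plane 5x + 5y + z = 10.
d = |5(8) + 5(-8) + 1(-8) - (10)| / √(5² + 5² + 1²) = 18/√51 = 2.521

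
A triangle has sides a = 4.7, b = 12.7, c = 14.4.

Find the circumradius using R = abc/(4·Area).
s = (a+b+c)/2 = 15.9
Area = √(s(s-a)(s-b)(s-c)) = √(15.9·11.2·3.2·1.5) = 29.2367
R = abc/(4·Area) = (4.7·12.7·14.4)/(4·29.2367) = 859.536/116.9468 = 7.35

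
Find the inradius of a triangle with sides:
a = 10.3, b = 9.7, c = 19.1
s = (a+b+c)/2 = (10.3+9.7+19.1)/2 = 19.55
Area = √(s(s-a)(s-b)(s-c)) = √(19.55·9.25·9.85·0.45) = 28.3119
r = Area/s = 28.3119/19.55 = 1.448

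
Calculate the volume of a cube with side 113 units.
Volume = s³
Volume = 113³
Volume = 1442897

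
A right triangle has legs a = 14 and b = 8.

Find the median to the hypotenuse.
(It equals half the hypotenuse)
Hypotenuse c = √(14² + 8²) = √260 = 16.1245
Median to hypotenuse = c/2 = 8.062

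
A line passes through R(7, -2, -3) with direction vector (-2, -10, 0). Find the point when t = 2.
P(2) = (7 + (-2)(2), -2 + (-10)(2), -3 + 0(2)) = (3, -22, -3)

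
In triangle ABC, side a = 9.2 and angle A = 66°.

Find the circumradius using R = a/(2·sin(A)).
R = a/(2·sin(A)) = 9.2/(2·sin(66°))
R = 9.2/(2·0.913545) = 9.2/1.827091 = 5.035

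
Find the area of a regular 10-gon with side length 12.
For a regular 10-gon with side length s = 12:
Apothem a = s / (2*tan(pi/10)) = 12 / (2*tan(pi/10)) ≈ 18.4661
Perimeter P = 10 * 12 = 120
Area = (1/2) * P * a = (1/2) * 120 * 18.4661 = 1107.97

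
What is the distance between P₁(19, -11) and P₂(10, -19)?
Using the distance formula: d = sqrt((x₂-x₁)² + (y₂-y₁)²)
dx = 10 - 19 = -9
dy = (-19) - (-11) = -8
d = sqrt((-9)² + (-8)²) = sqrt(81 + 64) = sqrt(145) = 12.04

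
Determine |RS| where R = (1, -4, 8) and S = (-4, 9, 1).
d = √[(-5)² + (13)² + (-7)²] = √243 = 15.59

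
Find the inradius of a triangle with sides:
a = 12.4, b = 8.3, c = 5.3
s = (a+b+c)/2 = (12.4+8.3+5.3)/2 = 13
Area = √(s(s-a)(s-b)(s-c)) = √(13·0.6·4.7·7.7) = 16.8012
r = Area/s = 16.8012/13 = 1.292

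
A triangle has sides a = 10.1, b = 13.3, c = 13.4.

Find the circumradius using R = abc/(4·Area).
s = (a+b+c)/2 = 18.4
Area = √(s(s-a)(s-b)(s-c)) = √(18.4·8.3·5.1·5) = 62.4048
R = abc/(4·Area) = (10.1·13.3·13.4)/(4·62.4048) = 1800.022/249.6192 = 7.211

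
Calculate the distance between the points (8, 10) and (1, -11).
Using the distance formula: d = sqrt((x₂-x₁)² + (y₂-y₁)²)
dx = 1 - 8 = -7
dy = (-11) - 10 = -21
d = sqrt((-7)² + (-21)²) = sqrt(49 + 441) = sqrt(490) = 22.14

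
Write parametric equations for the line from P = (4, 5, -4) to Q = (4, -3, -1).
Direction vector d = Q - P = (0, -8, 3)
x = 4, y = 5 - 8t, z = -4 + 3t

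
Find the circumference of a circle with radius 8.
Circumference = 2 * pi * r
Circumference = 2 * pi * 8
Circumference = 50.27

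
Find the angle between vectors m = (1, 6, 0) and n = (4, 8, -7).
m·n = 52, |m|² = 37, |n|² = 129
cos θ = 52/√4773 ≈ 0.7527
θ ≈ 41.18°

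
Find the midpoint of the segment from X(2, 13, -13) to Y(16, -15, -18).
Midpoint = ((2+16)/2, (13-15)/2, (-13-18)/2) = (9, -1, -15.5)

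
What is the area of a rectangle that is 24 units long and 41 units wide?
Area = length * width
Area = 24 * 41
Area = 984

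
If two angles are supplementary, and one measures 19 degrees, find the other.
Supplementary angles sum to 180 degrees.
Other angle = 180 - 19
Other angle = 161 degrees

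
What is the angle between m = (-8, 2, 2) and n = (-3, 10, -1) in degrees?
m·n = 42, |m|² = 72, |n|² = 110
cos θ = 42/√7920 ≈ 0.4719
θ ≈ 61.84°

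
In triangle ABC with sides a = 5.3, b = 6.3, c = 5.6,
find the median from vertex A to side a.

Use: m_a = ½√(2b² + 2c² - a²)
m_a = ½√(2·6.3² + 2·5.6² - 5.3²)
m_a = ½√(79.38 + 62.72 - 28.09) = ½√114.01 = 5.339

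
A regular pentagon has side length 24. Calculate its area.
For a regular 5-gon with side length s = 24:
Apothem a = s / (2*tan(pi/5)) = 24 / (2*tan(pi/5)) ≈ 16.51658
Perimeter P = 5 * 24 = 120
Area = (1/2) * P * a = (1/2) * 120 * 16.51658 = 990.99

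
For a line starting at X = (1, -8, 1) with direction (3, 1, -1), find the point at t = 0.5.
P(0.5) = (1 + 3(0.5), -8 + 1(0.5), 1 + (-1)(0.5)) = (2.5, -7.5, 0.5)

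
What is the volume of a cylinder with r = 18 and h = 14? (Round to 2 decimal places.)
Volume = pi * r² * h
Volume = pi * 18² * 14
Volume = pi * 324 * 14
Volume = pi * 4536
Volume = 14250.26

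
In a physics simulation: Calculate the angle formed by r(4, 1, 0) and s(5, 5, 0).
r·s = 25, |r|² = 17, |s|² = 50
cos θ = 25/√850 ≈ 0.8575
θ ≈ 30.96°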